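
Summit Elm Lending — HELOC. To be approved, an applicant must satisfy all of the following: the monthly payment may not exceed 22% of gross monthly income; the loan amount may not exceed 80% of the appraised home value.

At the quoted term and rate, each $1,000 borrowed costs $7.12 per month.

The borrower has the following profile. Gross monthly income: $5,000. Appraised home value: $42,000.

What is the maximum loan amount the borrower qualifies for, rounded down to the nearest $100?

$33,600

Payment cap: 22% × $5,000 = $1,100/month.
At $7.12 per $1,000, that supports 1,100/7.12 × 1,000 ≈ $154,494 → $154,400.
LTV cap: 80% × $42,000 = $33,600 → $33,600.
Binding constraint: loan-to-value.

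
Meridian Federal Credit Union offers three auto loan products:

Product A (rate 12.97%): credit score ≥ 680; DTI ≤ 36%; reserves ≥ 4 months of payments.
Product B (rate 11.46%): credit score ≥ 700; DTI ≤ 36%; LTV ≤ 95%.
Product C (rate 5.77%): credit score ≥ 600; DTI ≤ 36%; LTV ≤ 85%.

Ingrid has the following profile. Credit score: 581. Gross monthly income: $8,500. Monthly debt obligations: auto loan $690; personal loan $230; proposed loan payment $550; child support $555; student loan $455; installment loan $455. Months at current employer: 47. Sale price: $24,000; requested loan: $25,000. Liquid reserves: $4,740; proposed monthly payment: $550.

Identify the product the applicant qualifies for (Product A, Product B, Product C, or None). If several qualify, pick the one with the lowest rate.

Total debts = (690 + 230 + 550 + 555 + 455 + 455) = 2,935; DTI = 2,935/8,500 = 34.5%.
LTV = 25,000/24,000 = 104.2%.
Reserves = 4,740/550 = 8.6 months.
Product A: score 581 < 680; DTI 34.5% ≤ 36%; reserves 8.6 ≥ 4 mo → does not qualify.
Product B: score 581 < 700; DTI 34.5% ≤ 36%; LTV 104.2% > 95% → does not qualify.
Product C: score 581 < 600; DTI 34.5% ≤ 36%; LTV 104.2% > 85% → does not qualify.

None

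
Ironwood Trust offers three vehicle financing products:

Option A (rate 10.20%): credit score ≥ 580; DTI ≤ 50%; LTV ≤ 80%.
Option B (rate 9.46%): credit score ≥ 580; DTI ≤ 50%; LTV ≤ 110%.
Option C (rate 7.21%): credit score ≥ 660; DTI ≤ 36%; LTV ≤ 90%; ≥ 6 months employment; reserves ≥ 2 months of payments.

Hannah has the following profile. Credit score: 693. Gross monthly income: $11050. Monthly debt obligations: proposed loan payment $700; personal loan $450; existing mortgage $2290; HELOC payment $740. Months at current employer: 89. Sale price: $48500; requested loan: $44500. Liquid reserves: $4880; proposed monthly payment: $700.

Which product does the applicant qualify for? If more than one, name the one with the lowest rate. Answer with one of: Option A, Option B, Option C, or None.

Option B

Total debts = (700 + 450 + 2,290 + 740) = 4,180; DTI = 4,180/11,050 = 37.8%.
LTV = 44,500/48,500 = 91.8%.
Reserves = 4,880/700 = 7.0 months.
Option A: score 693 ≥ 580; DTI 37.8% ≤ 50%; LTV 91.8% > 80% → does not qualify.
Option B: score 693 ≥ 580; DTI 37.8% ≤ 50%; LTV 91.8% ≤ 110% → qualifies.
Option C: score 693 ≥ 660; DTI 37.8% > 36%; LTV 91.8% > 90%; employment 89 ≥ 6 mo; reserves 7.0 ≥ 2 mo → does not qualify.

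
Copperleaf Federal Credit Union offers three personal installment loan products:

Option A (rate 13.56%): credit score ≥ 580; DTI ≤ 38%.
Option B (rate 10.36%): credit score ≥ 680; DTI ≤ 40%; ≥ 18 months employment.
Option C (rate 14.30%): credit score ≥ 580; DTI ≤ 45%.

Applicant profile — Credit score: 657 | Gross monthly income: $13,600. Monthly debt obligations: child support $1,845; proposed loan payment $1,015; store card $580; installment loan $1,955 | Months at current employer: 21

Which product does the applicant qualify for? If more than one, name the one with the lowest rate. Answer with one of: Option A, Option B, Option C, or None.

Option C

Total debts = (1,845 + 1,015 + 580 + 1,955) = 5,395; DTI = 5,395/13,600 = 39.7%.
Option A: score 657 ≥ 580; DTI 39.7% > 38% → does not qualify.
Option B: score 657 < 680; DTI 39.7% ≤ 40%; employment 21 ≥ 18 mo → does not qualify.
Option C: score 657 ≥ 580; DTI 39.7% ≤ 45% → qualifies.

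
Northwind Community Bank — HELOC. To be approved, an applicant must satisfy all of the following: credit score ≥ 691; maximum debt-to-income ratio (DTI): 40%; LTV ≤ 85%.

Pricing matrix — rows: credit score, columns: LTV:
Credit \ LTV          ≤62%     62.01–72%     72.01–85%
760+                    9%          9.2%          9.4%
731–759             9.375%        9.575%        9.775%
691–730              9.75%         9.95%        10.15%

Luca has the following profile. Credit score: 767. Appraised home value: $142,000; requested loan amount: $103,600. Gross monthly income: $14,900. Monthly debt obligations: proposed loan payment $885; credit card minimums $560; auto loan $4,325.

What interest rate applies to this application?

9.4%

Credit score 767 ≥ 691; Total monthly debts = (885 + 560 + 4,325) = 5,770. DTI: 5,770 ÷ 14,900 = 38.7%, within the 40% cap
LTV: 103,600 ÷ 142,000 = 73%, within 85% cap
Score 767 is in the 760+ band; LTV 73% is in the 72.01–85% band → 9.4%.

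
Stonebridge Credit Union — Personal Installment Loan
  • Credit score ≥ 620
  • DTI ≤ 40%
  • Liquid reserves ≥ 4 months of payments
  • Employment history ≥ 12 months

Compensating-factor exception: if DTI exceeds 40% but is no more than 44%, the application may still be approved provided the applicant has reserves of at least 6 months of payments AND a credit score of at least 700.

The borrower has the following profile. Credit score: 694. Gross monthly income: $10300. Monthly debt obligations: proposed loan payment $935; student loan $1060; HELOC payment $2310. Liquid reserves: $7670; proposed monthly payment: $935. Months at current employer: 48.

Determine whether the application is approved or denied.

Denied

Credit score 694 ≥ 620 (meets base)
Total debts = (935 + 1,060 + 2,310) = 4,305. DTI: 4,305 ÷ 10,300 = 41.8%, over the 40% base limit.
Reserves = 7,670/935 = 8.2 months ≥ 4
Employment 48 ≥ 12 months
41.8% falls in the override range (40%–44%), so the compensating-factor test applies.
Reserves 8.2 ≥ 6 months; credit score 694 < 700.
Override conditions not both satisfied; exception does not apply.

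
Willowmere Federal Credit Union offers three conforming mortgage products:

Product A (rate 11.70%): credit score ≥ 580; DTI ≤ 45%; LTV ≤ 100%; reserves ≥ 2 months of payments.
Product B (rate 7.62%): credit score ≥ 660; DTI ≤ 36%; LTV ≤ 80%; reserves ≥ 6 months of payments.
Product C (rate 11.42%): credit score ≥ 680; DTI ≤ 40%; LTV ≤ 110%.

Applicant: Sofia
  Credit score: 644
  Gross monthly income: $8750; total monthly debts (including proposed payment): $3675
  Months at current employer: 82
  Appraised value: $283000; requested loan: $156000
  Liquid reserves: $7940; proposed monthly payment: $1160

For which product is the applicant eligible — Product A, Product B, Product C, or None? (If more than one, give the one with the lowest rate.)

Product A

DTI = 3,675/8,750 = 42%.
LTV = 156,000/283,000 = 55.1%.
Reserves = 7,940/1,160 = 6.8 months.
Product A: score 644 ≥ 580; DTI 42% ≤ 45%; LTV 55.1% ≤ 100%; reserves 6.8 ≥ 2 mo → qualifies.
Product B: score 644 < 660; DTI 42% > 36%; LTV 55.1% ≤ 80%; reserves 6.8 ≥ 6 mo → does not qualify.
Product C: score 644 < 680; DTI 42% > 40%; LTV 55.1% ≤ 110% → does not qualify.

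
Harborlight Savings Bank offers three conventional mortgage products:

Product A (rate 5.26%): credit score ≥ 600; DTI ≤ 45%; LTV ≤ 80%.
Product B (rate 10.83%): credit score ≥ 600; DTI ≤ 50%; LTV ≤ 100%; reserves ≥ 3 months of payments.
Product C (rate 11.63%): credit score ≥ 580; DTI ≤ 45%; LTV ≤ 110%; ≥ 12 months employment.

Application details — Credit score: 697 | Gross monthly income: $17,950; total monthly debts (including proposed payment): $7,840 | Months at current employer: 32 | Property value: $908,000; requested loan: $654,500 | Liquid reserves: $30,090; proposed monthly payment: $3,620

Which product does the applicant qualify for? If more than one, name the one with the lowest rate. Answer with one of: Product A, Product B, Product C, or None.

Product A

DTI = 7,840/17,950 = 43.7%.
LTV = 654,500/908,000 = 72.1%.
Reserves = 30,090/3,620 = 8.3 months.
Product A: score 697 ≥ 600; DTI 43.7% ≤ 45%; LTV 72.1% ≤ 80% → qualifies.
Product B: score 697 ≥ 600; DTI 43.7% ≤ 50%; LTV 72.1% ≤ 100%; reserves 8.3 ≥ 3 mo → qualifies.
Product C: score 697 ≥ 580; DTI 43.7% ≤ 45%; LTV 72.1% ≤ 110%; employment 32 ≥ 12 mo → qualifies.
Qualifying: Product A, Product B, Product C. Lowest rate is 5.26% → Product A.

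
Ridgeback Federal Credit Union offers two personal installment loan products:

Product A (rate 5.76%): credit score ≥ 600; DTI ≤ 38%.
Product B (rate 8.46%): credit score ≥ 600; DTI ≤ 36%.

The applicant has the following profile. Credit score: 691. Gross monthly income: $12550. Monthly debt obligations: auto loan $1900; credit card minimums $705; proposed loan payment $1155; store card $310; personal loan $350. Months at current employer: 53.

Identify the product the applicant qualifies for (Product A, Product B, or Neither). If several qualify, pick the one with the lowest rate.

Product A

Total debts = (1,900 + 705 + 1,155 + 310 + 350) = 4,420; DTI = 4,420/12,550 = 35.2%.
Product A: score 691 ≥ 600; DTI 35.2% ≤ 38% → qualifies.
Product B: score 691 ≥ 600; DTI 35.2% ≤ 36% → qualifies.
Qualifying: Product A, Product B. Lowest rate is 5.76% → Product A.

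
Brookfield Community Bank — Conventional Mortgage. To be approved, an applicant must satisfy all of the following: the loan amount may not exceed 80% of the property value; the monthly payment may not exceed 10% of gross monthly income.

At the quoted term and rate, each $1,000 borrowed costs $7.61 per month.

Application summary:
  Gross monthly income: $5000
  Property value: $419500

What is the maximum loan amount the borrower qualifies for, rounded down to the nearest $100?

$65,700

Payment cap: 10% × $5,000 = $500/month.
At $7.61 per $1,000, that supports 500/7.61 × 1,000 ≈ $65,703 → $65,700.
LTV cap: 80% × $419,500 = $335,600 → $335,600.
Binding constraint: payment-to-income.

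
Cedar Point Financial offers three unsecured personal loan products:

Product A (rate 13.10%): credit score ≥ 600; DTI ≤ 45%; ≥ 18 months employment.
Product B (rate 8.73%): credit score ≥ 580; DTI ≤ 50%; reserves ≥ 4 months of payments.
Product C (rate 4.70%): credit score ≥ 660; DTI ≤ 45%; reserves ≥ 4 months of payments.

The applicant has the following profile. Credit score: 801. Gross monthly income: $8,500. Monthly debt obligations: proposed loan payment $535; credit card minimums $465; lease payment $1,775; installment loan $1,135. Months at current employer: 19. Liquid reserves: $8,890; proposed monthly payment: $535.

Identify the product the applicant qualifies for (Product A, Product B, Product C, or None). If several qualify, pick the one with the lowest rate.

Product B

Total debts = (535 + 465 + 1,775 + 1,135) = 3,910; DTI = 3,910/8,500 = 46%.
Reserves = 8,890/535 = 16.6 months.
Product A: score 801 ≥ 600; DTI 46% > 45%; employment 19 ≥ 18 mo → does not qualify.
Product B: score 801 ≥ 580; DTI 46% ≤ 50%; reserves 16.6 ≥ 4 mo → qualifies.
Product C: score 801 ≥ 660; DTI 46% > 45%; reserves 16.6 ≥ 4 mo → does not qualify.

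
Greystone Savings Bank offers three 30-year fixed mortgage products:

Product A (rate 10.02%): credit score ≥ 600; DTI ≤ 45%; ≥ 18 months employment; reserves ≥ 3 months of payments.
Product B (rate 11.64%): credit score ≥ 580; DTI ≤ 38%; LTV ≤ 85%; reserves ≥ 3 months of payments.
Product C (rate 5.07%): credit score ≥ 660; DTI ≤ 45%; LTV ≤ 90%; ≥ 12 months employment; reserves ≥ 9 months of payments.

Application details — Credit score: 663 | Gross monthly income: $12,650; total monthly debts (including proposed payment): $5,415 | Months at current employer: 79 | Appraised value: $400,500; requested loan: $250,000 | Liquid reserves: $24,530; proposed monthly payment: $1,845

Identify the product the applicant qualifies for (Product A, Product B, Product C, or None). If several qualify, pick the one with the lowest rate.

Product C

DTI = 5,415/12,650 = 42.8%.
LTV = 250,000/400,500 = 62.4%.
Reserves = 24,530/1,845 = 13.3 months.
Product A: score 663 ≥ 600; DTI 42.8% ≤ 45%; employment 79 ≥ 18 mo; reserves 13.3 ≥ 3 mo → qualifies.
Product B: score 663 ≥ 580; DTI 42.8% > 38%; LTV 62.4% ≤ 85%; reserves 13.3 ≥ 3 mo → does not qualify.
Product C: score 663 ≥ 660; DTI 42.8% ≤ 45%; LTV 62.4% ≤ 90%; employment 79 ≥ 12 mo; reserves 13.3 ≥ 9 mo → qualifies.
Qualifying: Product A, Product C. Lowest rate is 5.07% → Product C.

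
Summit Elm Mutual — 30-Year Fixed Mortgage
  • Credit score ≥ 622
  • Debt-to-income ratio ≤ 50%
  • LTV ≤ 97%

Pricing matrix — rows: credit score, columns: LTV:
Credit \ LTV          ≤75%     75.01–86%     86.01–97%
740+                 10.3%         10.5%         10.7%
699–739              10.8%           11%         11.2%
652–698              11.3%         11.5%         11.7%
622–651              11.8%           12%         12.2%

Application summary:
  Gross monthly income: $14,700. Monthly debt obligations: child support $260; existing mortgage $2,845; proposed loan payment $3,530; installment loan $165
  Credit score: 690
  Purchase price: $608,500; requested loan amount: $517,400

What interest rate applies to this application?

Credit score 690 ≥ 622; Total monthly debts = (260 + 2,845 + 3,530 + 165) = 6,800. DTI = 6,800/14,700 = 46.3% ≤ 50%
LTV: 517,400 ÷ 608,500 = 85%, within 97% cap
Score 690 is in the 652–698 band; LTV 85% is in the 75.01–86% band → 11.5%.

11.5%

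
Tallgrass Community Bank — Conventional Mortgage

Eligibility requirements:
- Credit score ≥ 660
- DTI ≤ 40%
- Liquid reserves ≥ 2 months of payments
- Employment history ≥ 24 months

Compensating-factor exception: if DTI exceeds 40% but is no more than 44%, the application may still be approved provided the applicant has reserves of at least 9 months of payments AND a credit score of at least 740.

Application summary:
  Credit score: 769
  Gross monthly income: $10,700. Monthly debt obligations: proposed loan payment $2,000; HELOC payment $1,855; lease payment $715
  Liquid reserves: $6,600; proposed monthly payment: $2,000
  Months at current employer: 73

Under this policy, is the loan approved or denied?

Denied

Credit score 769 ≥ 660 (meets base)
Total debts = (2,000 + 1,855 + 715) = 4,570. DTI: 4,570 ÷ 10,700 = 42.7%, over the 40% base limit.
Reserves: 6,600 ÷ 2,000 = 3.3 months (meets 2-month minimum)
Employment 73 ≥ 24 months
42.7% falls in the override range (40%–44%), so the compensating-factor test applies.
Reserves 3.3 < 9 months; credit score 769 ≥ 740.
Compensating-factor requirement not fully met.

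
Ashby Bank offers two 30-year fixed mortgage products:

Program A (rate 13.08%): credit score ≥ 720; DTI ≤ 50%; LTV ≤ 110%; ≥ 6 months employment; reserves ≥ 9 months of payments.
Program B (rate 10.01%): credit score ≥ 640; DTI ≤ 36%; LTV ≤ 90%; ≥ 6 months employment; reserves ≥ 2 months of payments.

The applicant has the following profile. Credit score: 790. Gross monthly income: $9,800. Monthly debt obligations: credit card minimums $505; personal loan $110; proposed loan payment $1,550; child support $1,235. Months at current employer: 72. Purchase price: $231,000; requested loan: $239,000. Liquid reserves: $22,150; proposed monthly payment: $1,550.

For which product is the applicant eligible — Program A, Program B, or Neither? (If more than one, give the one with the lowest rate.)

Program A

Total debts = (505 + 110 + 1,550 + 1,235) = 3,400; DTI = 3,400/9,800 = 34.7%.
LTV = 239,000/231,000 = 103.5%.
Reserves = 22,150/1,550 = 14.3 months.
Program A: score 790 ≥ 720; DTI 34.7% ≤ 50%; LTV 103.5% ≤ 110%; employment 72 ≥ 6 mo; reserves 14.3 ≥ 9 mo → qualifies.
Program B: score 790 ≥ 640; DTI 34.7% ≤ 36%; LTV 103.5% > 90%; employment 72 ≥ 6 mo; reserves 14.3 ≥ 2 mo → does not qualify.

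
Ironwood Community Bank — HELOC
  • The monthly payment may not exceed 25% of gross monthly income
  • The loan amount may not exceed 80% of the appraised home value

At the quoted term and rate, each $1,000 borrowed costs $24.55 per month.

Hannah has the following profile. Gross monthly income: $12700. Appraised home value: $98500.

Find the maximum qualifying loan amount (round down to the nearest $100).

$78,800

Payment cap: 25% × $12,700 = $3,175/month.
At $24.55 per $1,000, that supports 3,175/24.55 × 1,000 ≈ $129,327 → $129,300.
LTV cap: 80% × $98,500 = $78,800 → $78,800.
Binding constraint: loan-to-value.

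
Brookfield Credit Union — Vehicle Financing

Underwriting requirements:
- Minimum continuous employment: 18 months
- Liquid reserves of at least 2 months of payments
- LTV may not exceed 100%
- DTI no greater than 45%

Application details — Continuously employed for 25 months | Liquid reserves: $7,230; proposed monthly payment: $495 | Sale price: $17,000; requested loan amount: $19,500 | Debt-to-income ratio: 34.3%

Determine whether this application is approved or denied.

Employment 25 ≥ 18 months
Reserves: 7,230 ÷ 495 = 14.6 months (meets 2-month minimum)
LTV: 19,500 ÷ 17,000 = 114.7%, exceeds 100% cap
DTI 34.3% is within the 45% limit
Fails on LTV.

Denied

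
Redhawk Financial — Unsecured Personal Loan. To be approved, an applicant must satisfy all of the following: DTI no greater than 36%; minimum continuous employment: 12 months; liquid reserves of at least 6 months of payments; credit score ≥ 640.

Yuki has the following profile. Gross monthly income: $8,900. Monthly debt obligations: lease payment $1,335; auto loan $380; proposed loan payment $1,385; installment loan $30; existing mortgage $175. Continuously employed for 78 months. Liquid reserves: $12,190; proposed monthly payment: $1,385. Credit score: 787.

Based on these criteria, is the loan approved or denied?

Total monthly debts = (1,335 + 380 + 1,385 + 30 + 175) = 3,305. DTI: 3,305 ÷ 8,900 = 37.1%, exceeds the 36% cap
Employment 78 ≥ 12 months
Reserves: 12,190 ÷ 1,385 = 8.8 months (meets 6-month minimum)
Credit score 787 ≥ 640 (meets)
Fails on DTI.

Denied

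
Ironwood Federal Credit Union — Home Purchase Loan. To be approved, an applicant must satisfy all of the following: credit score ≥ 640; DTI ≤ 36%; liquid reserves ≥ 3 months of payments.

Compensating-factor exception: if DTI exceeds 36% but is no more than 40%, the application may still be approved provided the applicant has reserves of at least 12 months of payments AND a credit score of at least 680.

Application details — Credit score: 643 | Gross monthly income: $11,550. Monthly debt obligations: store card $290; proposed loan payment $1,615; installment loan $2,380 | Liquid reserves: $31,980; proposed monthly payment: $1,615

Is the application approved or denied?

Credit score 643 ≥ 640 (meets base)
Total debts = (290 + 1,615 + 2,380) = 4,285. DTI = 4,285/11,550 = 37.1% > 36% — standard DTI limit exceeded.
Reserves: 31,980 ÷ 1,615 = 19.8 months (meets 3-month minimum)
37.1% falls in the override range (36%–40%), so the compensating-factor test applies.
Reserves 19.8 ≥ 12 months; credit score 643 < 680.
Compensating-factor requirement not fully met.

Denied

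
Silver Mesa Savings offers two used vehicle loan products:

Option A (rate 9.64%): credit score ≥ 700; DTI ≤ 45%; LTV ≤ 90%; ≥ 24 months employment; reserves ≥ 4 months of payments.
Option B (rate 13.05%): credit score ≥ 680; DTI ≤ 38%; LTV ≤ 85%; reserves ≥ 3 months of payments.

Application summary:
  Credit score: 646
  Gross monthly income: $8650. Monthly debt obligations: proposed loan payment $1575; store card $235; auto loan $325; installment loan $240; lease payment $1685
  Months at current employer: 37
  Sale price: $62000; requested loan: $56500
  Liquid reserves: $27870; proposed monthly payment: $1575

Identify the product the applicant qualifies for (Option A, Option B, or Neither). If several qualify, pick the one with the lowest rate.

Total debts = (1,575 + 235 + 325 + 240 + 1,685) = 4,060; DTI = 4,060/8,650 = 46.9%.
LTV = 56,500/62,000 = 91.1%.
Reserves = 27,870/1,575 = 17.7 months.
Option A: score 646 < 700; DTI 46.9% > 45%; LTV 91.1% > 90%; employment 37 ≥ 24 mo; reserves 17.7 ≥ 4 mo → does not qualify.
Option B: score 646 < 680; DTI 46.9% > 38%; LTV 91.1% > 85%; reserves 17.7 ≥ 3 mo → does not qualify.

Neither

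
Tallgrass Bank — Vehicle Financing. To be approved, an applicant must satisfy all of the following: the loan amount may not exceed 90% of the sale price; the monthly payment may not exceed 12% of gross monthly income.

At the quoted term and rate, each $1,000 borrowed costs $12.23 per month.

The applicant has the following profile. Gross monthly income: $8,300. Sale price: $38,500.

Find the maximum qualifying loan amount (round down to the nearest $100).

Payment cap: 12% × $8,300 = $996/month.
At $12.23 per $1,000, that supports 996/12.23 × 1,000 ≈ $81,439 → $81,400.
LTV cap: 90% × $38,500 = $34,650 → $34,600.
Binding constraint: loan-to-value.

$34,600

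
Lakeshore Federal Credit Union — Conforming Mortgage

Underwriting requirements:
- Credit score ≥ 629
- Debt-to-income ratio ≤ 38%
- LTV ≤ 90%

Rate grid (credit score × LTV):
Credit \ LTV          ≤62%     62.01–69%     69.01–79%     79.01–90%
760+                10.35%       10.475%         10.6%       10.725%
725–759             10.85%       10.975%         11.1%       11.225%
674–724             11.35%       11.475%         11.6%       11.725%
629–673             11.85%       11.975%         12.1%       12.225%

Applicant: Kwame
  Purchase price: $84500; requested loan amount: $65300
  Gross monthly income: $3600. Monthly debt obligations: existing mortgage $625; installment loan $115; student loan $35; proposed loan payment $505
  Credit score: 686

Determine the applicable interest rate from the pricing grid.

11.6%

Credit score 686 ≥ 629; Total monthly debts = (625 + 115 + 35 + 505) = 1,280. DTI: 1,280 ÷ 3,600 = 35.6%, within the 38% cap
LTV = 65,300/84,500 = 77.3% ≤ 90%
Row: 686 falls in 674–724. Column: 77.3% falls in 69.01–79%. Rate = 11.6%.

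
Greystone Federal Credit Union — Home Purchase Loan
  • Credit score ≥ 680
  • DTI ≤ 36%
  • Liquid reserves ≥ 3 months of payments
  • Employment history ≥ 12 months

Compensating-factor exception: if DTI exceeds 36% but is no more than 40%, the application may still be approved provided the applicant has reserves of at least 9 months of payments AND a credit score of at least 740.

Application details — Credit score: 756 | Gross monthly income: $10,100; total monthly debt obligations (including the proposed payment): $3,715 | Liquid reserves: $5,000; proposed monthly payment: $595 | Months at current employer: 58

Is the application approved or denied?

Credit score 756 ≥ 680 (meets base)
DTI: 3,715 ÷ 10,100 = 36.8%, over the 36% base limit.
Reserves: 5,000 ÷ 595 = 8.4 months (meets 3-month minimum)
Employment 58 ≥ 12 months
DTI 36.8% is within the 36%–40% exception band; checking compensating factors.
Override check — reserves: 8.4 mo (short of 9); score: 756 (ok).
Compensating-factor requirement not fully met.

Denied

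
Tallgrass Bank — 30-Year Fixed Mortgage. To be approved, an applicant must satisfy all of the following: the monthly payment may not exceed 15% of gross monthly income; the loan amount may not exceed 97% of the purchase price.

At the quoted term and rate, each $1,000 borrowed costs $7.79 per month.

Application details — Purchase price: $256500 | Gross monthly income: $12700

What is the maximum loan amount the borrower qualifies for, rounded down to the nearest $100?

Payment cap: 15% × $12,700 = $1,905/month.
At $7.79 per $1,000, that supports 1,905/7.79 × 1,000 ≈ $244,544 → $244,500.
LTV cap: 97% × $256,500 = $248,805 → $248,800.
Binding constraint: payment-to-income.

$244,500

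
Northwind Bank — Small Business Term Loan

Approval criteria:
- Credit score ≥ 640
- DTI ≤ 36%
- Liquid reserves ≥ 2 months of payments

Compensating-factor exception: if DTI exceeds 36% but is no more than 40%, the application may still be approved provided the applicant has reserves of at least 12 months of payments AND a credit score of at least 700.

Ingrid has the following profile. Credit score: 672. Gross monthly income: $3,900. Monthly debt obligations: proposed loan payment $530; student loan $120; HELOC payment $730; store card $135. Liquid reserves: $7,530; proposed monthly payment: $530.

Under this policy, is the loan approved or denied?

Credit score 672 ≥ 640 (meets base)
Total debts = (530 + 120 + 730 + 135) = 1,515. DTI = 1,515/3,900 = 38.8% > 36% — standard DTI limit exceeded.
Reserves: 7,530 ÷ 530 = 14.2 months (meets 2-month minimum)
38.8% falls in the override range (36%–40%), so the compensating-factor test applies.
Override check — reserves: 14.2 mo (ok); score: 672 (below 700).
Override conditions not both satisfied; exception does not apply.

Denied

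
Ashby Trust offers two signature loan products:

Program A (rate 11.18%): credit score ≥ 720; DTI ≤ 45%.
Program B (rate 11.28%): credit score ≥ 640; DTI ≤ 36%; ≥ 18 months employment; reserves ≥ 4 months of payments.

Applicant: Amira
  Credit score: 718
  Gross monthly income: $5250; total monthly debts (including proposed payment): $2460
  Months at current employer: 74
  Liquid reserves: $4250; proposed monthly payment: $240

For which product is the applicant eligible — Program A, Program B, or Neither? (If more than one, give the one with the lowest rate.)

Neither

DTI = 2,460/5,250 = 46.9%.
Reserves = 4,250/240 = 17.7 months.
Program A: score 718 < 720; DTI 46.9% > 45% → does not qualify.
Program B: score 718 ≥ 640; DTI 46.9% > 36%; employment 74 ≥ 18 mo; reserves 17.7 ≥ 4 mo → does not qualify.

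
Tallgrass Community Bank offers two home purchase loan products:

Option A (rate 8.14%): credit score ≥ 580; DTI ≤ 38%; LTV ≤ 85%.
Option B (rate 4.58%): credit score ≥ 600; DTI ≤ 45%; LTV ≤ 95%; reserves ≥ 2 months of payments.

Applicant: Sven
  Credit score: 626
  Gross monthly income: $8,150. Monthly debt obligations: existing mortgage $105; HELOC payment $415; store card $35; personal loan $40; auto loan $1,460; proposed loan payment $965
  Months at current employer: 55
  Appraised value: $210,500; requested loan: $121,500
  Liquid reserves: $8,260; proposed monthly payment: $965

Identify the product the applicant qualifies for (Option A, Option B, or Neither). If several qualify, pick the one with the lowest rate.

Option B

Total debts = (105 + 415 + 35 + 40 + 1,460 + 965) = 3,020; DTI = 3,020/8,150 = 37.1%.
LTV = 121,500/210,500 = 57.7%.
Reserves = 8,260/965 = 8.6 months.
Option A: score 626 ≥ 580; DTI 37.1% ≤ 38%; LTV 57.7% ≤ 85% → qualifies.
Option B: score 626 ≥ 600; DTI 37.1% ≤ 45%; LTV 57.7% ≤ 95%; reserves 8.6 ≥ 2 mo → qualifies.
Qualifying: Option A, Option B. Lowest rate is 4.58% → Option B.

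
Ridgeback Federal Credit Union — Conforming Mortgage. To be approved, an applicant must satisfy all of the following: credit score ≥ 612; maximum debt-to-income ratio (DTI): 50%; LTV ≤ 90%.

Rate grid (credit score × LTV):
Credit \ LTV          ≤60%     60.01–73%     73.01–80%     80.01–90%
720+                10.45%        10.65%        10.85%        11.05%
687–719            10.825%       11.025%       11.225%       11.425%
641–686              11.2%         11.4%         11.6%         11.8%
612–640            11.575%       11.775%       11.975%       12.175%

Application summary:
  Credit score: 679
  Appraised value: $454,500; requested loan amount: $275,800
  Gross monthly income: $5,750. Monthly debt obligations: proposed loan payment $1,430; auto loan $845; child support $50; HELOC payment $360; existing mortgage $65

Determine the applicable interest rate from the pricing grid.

Credit score 679 ≥ 612; Total monthly debts = (1,430 + 845 + 50 + 360 + 65) = 2,750. DTI = 2,750/5,750 = 47.8% ≤ 50%
Loan-to-value = 275,800/454,500 = 60.7% — pass (90% max)
Credit 679 → row 641–686; LTV 60.7% → column 60.01–73%. Grid cell → 11.4%.

11.4%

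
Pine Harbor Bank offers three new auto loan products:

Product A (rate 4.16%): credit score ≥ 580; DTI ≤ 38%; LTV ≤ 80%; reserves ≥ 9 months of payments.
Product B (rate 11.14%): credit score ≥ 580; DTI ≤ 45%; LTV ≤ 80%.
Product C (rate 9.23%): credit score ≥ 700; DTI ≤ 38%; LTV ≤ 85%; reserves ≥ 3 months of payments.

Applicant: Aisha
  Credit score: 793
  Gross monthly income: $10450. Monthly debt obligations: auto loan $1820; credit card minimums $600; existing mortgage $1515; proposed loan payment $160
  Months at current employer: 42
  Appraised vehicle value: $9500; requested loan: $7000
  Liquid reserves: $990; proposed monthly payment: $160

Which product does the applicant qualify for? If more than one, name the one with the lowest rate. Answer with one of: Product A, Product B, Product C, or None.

Product B

Total debts = (1,820 + 600 + 1,515 + 160) = 4,095; DTI = 4,095/10,450 = 39.2%.
LTV = 7,000/9,500 = 73.7%.
Reserves = 990/160 = 6.2 months.
Product A: score 793 ≥ 580; DTI 39.2% > 38%; LTV 73.7% ≤ 80%; reserves 6.2 < 9 mo → does not qualify.
Product B: score 793 ≥ 580; DTI 39.2% ≤ 45%; LTV 73.7% ≤ 80% → qualifies.
Product C: score 793 ≥ 700; DTI 39.2% > 38%; LTV 73.7% ≤ 85%; reserves 6.2 ≥ 3 mo → does not qualify.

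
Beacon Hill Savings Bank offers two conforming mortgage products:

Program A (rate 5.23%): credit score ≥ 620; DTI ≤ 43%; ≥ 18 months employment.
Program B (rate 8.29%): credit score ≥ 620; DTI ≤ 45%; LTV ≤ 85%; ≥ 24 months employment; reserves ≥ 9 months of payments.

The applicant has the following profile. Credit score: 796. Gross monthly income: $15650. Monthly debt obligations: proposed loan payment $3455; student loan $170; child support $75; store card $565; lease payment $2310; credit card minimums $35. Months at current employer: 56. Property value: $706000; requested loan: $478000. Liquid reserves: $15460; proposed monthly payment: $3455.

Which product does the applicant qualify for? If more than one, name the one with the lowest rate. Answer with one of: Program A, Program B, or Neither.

Total debts = (3,455 + 170 + 75 + 565 + 2,310 + 35) = 6,610; DTI = 6,610/15,650 = 42.2%.
LTV = 478,000/706,000 = 67.7%.
Reserves = 15,460/3,455 = 4.5 months.
Program A: score 796 ≥ 620; DTI 42.2% ≤ 43%; employment 56 ≥ 18 mo → qualifies.
Program B: score 796 ≥ 620; DTI 42.2% ≤ 45%; LTV 67.7% ≤ 85%; employment 56 ≥ 24 mo; reserves 4.5 < 9 mo → does not qualify.

Program A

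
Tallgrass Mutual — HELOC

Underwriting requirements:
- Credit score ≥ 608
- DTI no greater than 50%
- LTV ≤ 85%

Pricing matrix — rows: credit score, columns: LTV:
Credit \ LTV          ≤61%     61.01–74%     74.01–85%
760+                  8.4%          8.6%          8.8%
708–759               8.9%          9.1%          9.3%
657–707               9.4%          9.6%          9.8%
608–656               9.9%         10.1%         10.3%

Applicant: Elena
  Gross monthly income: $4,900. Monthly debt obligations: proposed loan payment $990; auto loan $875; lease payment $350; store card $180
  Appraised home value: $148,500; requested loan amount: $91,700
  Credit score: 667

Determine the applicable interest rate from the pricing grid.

9.6%

Credit score 667 ≥ 608; Total monthly debts = (990 + 875 + 350 + 180) = 2,395. DTI = 2,395/4,900 = 48.9% ≤ 50%
LTV: 91,700 ÷ 148,500 = 61.8%, within 85% cap
Score 667 is in the 657–707 band; LTV 61.8% is in the 61.01–74% band → 9.6%.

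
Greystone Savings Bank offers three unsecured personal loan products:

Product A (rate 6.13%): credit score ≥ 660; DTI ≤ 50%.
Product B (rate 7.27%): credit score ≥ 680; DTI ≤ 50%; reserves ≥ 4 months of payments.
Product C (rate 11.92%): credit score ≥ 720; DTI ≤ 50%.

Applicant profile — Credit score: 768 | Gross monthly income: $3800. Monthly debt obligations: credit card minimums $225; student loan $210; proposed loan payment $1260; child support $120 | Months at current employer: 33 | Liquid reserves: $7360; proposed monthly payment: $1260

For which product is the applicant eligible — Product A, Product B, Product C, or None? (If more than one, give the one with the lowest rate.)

Product A

Total debts = (225 + 210 + 1,260 + 120) = 1,815; DTI = 1,815/3,800 = 47.8%.
Reserves = 7,360/1,260 = 5.8 months.
Product A: score 768 ≥ 660; DTI 47.8% ≤ 50% → qualifies.
Product B: score 768 ≥ 680; DTI 47.8% ≤ 50%; reserves 5.8 ≥ 4 mo → qualifies.
Product C: score 768 ≥ 720; DTI 47.8% ≤ 50% → qualifies.
Qualifying: Product A, Product B, Product C. Lowest rate is 6.13% → Product A.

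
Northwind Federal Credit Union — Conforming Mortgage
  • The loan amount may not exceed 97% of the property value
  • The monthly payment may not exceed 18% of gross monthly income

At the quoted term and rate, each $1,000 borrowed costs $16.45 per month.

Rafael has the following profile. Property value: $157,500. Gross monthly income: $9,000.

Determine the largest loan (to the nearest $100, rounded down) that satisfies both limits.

$98,400

Payment cap: 18% × $9,000 = $1,620/month.
At $16.45 per $1,000, that supports 1,620/16.45 × 1,000 ≈ $98,480 → $98,400.
LTV cap: 97% × $157,500 = $152,775 → $152,700.
Binding constraint: payment-to-income.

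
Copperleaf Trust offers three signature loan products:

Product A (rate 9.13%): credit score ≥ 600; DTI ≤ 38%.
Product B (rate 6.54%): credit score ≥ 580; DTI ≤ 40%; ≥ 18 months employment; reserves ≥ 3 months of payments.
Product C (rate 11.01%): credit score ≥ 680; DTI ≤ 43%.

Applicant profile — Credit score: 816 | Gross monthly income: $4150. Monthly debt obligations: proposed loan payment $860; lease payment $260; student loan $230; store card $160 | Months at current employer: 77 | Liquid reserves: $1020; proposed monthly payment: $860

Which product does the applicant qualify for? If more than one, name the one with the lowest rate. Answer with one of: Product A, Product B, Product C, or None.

Product A

Total debts = (860 + 260 + 230 + 160) = 1,510; DTI = 1,510/4,150 = 36.4%.
Reserves = 1,020/860 = 1.2 months.
Product A: score 816 ≥ 600; DTI 36.4% ≤ 38% → qualifies.
Product B: score 816 ≥ 580; DTI 36.4% ≤ 40%; employment 77 ≥ 18 mo; reserves 1.2 < 3 mo → does not qualify.
Product C: score 816 ≥ 680; DTI 36.4% ≤ 43% → qualifies.
Qualifying: Product A, Product C. Lowest rate is 9.13% → Product A.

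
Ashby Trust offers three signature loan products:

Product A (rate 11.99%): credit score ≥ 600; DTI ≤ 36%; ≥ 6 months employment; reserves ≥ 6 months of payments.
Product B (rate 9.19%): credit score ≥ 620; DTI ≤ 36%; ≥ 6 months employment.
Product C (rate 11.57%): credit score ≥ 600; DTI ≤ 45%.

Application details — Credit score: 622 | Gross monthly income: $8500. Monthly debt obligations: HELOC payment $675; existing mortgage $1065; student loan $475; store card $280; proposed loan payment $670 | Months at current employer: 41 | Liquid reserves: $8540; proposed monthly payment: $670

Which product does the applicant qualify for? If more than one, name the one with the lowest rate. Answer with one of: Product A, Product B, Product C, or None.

Total debts = (675 + 1,065 + 475 + 280 + 670) = 3,165; DTI = 3,165/8,500 = 37.2%.
Reserves = 8,540/670 = 12.7 months.
Product A: score 622 ≥ 600; DTI 37.2% > 36%; employment 41 ≥ 6 mo; reserves 12.7 ≥ 6 mo → does not qualify.
Product B: score 622 ≥ 620; DTI 37.2% > 36%; employment 41 ≥ 6 mo → does not qualify.
Product C: score 622 ≥ 600; DTI 37.2% ≤ 45% → qualifies.

Product C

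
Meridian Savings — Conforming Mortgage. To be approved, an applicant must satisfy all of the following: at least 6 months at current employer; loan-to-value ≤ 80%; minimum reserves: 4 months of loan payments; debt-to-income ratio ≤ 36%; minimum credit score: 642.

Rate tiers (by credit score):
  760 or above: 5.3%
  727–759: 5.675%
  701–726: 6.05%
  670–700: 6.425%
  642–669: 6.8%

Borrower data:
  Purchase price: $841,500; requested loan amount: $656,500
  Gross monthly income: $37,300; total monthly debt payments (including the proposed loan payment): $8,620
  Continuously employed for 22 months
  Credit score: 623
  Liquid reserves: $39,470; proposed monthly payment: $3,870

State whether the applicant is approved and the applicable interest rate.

Credit score 623 < 642 (below minimum)
Loan-to-value = 656,500/841,500 = 78% — pass (80% max)
Debt-to-income = 8,620/37,300 = 23.1% — meets 36% limit
Reserves: 39,470 ÷ 3,870 = 10.2 months (meets 4-month minimum)
Employment 22 ≥ 6 months
Not all requirements met → denied.

Denied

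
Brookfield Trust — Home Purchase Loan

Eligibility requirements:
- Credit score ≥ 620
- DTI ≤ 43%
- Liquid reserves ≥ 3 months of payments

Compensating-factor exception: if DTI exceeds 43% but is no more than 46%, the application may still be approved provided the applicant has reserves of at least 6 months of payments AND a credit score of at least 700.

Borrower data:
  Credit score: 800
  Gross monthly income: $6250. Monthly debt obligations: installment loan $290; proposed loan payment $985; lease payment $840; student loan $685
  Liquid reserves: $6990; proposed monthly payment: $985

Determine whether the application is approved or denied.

Credit score 800 ≥ 620 (meets base)
Total debts = (290 + 985 + 840 + 685) = 2,800. DTI = 2,800/6,250 = 44.8% > 43% — standard DTI limit exceeded.
Liquid reserves cover 6,990/985 = 7.1 months — ≥ 3 required
44.8% falls in the override range (43%–46%), so the compensating-factor test applies.
Reserves 7.1 ≥ 6 months; credit score 800 ≥ 700.
Both compensating conditions met → exception applies.

Approved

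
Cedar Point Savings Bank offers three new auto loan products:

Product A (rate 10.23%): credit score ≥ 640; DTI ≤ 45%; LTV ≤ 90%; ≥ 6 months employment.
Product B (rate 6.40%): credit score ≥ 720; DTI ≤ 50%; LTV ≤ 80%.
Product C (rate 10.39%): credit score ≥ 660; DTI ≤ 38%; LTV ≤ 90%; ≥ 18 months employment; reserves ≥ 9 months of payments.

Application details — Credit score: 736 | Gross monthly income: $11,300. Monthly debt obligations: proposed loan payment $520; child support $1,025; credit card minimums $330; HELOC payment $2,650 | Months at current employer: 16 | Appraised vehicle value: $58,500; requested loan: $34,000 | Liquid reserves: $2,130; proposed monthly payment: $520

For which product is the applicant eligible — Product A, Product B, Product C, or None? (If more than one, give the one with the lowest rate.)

Total debts = (520 + 1,025 + 330 + 2,650) = 4,525; DTI = 4,525/11,300 = 40%.
LTV = 34,000/58,500 = 58.1%.
Reserves = 2,130/520 = 4.1 months.
Product A: score 736 ≥ 640; DTI 40% ≤ 45%; LTV 58.1% ≤ 90%; employment 16 ≥ 6 mo → qualifies.
Product B: score 736 ≥ 720; DTI 40% ≤ 50%; LTV 58.1% ≤ 80% → qualifies.
Product C: score 736 ≥ 660; DTI 40% > 38%; LTV 58.1% ≤ 90%; employment 16 < 18 mo; reserves 4.1 < 9 mo → does not qualify.
Qualifying: Product A, Product B. Lowest rate is 6.40% → Product B.

Product B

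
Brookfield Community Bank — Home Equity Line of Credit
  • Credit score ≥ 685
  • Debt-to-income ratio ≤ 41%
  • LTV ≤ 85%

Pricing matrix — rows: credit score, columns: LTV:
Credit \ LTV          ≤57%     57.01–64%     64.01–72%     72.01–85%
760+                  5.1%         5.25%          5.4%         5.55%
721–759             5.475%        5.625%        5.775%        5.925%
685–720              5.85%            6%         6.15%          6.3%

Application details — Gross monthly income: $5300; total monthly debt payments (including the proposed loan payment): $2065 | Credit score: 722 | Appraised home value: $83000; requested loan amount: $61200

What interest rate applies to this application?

5.925%

Credit score 722 ≥ 685; Debt-to-income = 2,065/5,300 = 39% — meets 41% limit
LTV: 61,200 ÷ 83,000 = 73.7%, within 85% cap
Credit 722 → row 721–759; LTV 73.7% → column 72.01–85%. Grid cell → 5.925%.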